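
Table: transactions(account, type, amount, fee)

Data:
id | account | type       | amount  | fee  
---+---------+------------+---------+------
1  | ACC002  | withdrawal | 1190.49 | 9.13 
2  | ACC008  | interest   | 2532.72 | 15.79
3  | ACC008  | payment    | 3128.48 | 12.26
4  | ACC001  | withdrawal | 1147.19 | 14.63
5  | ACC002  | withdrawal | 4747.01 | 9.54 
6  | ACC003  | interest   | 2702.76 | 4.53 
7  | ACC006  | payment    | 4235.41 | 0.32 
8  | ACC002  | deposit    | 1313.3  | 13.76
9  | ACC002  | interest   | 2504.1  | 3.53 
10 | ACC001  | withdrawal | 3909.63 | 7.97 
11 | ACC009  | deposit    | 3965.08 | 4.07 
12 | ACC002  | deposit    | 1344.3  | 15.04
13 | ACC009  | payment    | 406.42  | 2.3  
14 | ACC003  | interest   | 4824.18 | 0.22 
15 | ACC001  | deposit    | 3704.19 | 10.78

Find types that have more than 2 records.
SELECT type, COUNT(*) as cnt
FROM transactions
GROUP BY type
HAVING COUNT(*) > 2

Result:
  deposit: 4
  interest: 4
  payment: 3
  withdrawal: 4

Note: HAVING filters groups after aggregation, WHERE filters rows before.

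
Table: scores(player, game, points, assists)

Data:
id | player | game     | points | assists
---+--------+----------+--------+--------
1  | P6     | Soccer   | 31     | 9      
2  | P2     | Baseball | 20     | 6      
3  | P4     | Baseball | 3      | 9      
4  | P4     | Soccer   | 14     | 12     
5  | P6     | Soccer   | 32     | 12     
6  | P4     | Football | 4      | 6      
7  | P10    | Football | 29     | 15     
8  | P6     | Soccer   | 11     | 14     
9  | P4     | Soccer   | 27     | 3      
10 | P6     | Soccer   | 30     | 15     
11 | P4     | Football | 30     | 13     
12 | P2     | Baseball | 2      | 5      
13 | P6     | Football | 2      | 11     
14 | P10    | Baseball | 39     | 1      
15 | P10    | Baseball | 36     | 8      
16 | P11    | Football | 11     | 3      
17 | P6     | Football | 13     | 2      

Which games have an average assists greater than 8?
SELECT game, AVG(assists)
FROM scores
GROUP BY game
HAVING AVG(assists) > 8

Result:
  Football: avg=8.33
  Soccer: avg=10.83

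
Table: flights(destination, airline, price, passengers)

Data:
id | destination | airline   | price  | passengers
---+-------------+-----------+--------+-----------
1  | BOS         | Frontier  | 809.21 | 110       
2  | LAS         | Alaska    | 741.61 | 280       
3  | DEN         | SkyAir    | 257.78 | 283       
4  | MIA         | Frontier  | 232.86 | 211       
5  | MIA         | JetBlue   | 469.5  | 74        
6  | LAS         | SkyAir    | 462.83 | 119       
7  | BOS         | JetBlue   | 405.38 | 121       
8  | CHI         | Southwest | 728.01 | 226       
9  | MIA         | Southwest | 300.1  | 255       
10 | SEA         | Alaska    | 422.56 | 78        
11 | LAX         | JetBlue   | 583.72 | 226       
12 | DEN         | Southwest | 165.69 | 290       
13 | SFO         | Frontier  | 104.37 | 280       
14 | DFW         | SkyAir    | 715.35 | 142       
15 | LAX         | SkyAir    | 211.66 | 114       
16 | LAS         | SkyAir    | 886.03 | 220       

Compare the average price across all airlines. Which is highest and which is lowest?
SELECT airline, AVG(price)
FROM flights
GROUP BY airline
ORDER BY AVG(price)

All groups:
  Frontier: 382.15
  Southwest: 397.93
  JetBlue: 486.20
  SkyAir: 506.73
  Alaska: 582.09

Highest: Alaska (582.09)
Lowest: Frontier (382.15)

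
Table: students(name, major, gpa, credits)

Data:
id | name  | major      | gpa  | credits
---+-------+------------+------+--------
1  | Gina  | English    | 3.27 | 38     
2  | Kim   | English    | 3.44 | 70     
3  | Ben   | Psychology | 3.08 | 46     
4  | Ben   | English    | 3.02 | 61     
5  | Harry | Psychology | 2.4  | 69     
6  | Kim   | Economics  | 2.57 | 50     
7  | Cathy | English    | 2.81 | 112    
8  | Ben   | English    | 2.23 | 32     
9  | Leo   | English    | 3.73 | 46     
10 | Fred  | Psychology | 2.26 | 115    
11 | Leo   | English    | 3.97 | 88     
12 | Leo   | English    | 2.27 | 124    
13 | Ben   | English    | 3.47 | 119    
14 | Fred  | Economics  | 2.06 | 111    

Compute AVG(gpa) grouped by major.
SELECT major, AVG(gpa) as result
FROM students
GROUP BY major

Result:
  Economics: 2.32
  English: 3.13
  Psychology: 2.58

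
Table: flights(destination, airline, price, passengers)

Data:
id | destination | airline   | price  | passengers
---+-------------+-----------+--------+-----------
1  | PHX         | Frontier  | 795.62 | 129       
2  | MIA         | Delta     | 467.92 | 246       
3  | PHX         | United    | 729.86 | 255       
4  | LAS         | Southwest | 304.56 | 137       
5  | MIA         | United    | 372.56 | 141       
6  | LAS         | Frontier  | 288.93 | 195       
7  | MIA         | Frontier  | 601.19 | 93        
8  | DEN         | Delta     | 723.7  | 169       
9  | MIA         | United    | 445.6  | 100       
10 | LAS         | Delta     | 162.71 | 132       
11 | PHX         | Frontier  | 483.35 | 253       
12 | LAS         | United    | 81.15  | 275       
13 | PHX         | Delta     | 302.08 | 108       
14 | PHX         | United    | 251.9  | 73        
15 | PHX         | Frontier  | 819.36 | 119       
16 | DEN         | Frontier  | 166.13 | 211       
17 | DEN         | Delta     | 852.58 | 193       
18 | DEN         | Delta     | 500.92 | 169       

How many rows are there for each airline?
SELECT airline, COUNT(*) as count
FROM flights
GROUP BY airline

Result:
  Delta: 6
  Frontier: 6
  Southwest: 1
  United: 5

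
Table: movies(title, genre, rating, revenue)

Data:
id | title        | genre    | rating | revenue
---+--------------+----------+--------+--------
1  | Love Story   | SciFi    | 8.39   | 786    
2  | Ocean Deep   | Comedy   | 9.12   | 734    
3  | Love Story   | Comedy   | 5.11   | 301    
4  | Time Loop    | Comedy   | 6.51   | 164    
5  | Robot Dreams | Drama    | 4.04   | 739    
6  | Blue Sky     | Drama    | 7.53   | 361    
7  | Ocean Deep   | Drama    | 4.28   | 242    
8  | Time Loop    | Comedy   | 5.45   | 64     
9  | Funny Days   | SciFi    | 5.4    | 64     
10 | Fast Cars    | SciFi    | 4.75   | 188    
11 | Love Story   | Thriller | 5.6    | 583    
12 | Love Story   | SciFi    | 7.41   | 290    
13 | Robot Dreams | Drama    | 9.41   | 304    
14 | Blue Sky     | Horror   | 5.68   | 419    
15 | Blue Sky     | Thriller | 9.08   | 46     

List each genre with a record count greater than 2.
SELECT genre, COUNT(*) as cnt
FROM movies
GROUP BY genre
HAVING COUNT(*) > 2

Result:
  Comedy: 4
  Drama: 4
  SciFi: 4

Note: HAVING filters groups after aggregation, WHERE filters rows before.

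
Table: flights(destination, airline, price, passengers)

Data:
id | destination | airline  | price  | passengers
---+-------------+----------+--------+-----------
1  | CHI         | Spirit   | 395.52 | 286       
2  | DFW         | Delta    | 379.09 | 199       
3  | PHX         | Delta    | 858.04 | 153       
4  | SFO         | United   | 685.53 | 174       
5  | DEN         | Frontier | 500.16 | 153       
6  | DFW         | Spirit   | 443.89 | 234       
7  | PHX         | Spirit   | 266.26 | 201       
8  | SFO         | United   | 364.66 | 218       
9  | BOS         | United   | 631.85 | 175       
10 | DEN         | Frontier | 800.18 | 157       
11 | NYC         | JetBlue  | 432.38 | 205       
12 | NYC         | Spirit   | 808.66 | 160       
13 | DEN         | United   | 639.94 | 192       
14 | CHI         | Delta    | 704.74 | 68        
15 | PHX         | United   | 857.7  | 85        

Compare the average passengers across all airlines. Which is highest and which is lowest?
SELECT airline, AVG(passengers)
FROM flights
GROUP BY airline
ORDER BY AVG(passengers)

All groups:
  Delta: 140.00
  Frontier: 155.00
  United: 168.80
  JetBlue: 205.00
  Spirit: 220.25

Highest: Spirit (220.25)
Lowest: Delta (140.00)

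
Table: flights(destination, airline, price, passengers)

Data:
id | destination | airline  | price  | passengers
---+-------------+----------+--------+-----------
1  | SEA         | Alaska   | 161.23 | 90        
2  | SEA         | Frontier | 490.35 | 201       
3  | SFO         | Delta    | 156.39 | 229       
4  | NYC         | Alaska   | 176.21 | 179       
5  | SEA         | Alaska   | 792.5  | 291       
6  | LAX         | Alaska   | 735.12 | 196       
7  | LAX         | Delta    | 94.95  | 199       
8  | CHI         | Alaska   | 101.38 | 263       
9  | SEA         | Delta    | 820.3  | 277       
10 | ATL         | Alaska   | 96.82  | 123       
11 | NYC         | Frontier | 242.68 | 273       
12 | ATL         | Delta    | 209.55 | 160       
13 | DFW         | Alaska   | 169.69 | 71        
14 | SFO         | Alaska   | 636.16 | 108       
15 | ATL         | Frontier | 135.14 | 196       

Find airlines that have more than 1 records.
SELECT airline, COUNT(*) as cnt
FROM flights
GROUP BY airline
HAVING COUNT(*) > 1

Result:
  Alaska: 8
  Delta: 4
  Frontier: 3

Note: HAVING filters groups after aggregation, WHERE filters rows before.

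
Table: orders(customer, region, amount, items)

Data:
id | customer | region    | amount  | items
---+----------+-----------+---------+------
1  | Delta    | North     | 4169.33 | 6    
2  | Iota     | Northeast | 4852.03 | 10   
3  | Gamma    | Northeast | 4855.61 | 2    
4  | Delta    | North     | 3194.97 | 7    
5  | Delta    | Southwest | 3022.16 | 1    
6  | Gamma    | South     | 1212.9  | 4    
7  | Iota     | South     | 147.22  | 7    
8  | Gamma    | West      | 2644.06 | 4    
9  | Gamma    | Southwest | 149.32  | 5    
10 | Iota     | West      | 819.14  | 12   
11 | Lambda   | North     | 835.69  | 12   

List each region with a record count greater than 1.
SELECT region, COUNT(*) as cnt
FROM orders
GROUP BY region
HAVING COUNT(*) > 1

Result:
  North: 3
  Northeast: 2
  South: 2
  Southwest: 2
  West: 2

Note: HAVING filters groups after aggregation, WHERE filters rows before.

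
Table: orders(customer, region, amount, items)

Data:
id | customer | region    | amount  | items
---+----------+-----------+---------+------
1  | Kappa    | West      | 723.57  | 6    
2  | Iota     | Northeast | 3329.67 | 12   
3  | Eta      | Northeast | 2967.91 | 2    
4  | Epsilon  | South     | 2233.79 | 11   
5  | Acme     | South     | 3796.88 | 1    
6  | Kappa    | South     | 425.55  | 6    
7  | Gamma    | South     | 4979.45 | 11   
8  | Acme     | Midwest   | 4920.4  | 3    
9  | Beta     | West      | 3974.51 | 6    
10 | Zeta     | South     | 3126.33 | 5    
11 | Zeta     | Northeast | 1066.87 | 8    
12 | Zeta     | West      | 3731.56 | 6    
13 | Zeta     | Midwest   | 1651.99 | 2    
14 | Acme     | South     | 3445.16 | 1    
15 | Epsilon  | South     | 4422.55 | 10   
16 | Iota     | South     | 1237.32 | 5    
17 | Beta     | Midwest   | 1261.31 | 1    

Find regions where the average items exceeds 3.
SELECT region, AVG(items)
FROM orders
GROUP BY region
HAVING AVG(items) > 3

Result:
  Northeast: avg=7.33
  South: avg=6.25
  West: avg=6.00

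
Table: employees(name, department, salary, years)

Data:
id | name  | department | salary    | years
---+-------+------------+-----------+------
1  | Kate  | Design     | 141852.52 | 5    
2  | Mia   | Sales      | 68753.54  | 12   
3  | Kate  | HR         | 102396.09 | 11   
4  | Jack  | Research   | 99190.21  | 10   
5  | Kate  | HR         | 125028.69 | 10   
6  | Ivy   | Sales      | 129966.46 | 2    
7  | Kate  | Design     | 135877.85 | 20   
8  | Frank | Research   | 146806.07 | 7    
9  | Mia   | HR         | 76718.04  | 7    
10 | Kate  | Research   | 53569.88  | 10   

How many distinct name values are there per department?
SELECT department, COUNT(DISTINCT name)
FROM employees
GROUP BY department

Result:
  Design: 1 distinct
  HR: 2 distinct
  Research: 3 distinct
  Sales: 2 distinct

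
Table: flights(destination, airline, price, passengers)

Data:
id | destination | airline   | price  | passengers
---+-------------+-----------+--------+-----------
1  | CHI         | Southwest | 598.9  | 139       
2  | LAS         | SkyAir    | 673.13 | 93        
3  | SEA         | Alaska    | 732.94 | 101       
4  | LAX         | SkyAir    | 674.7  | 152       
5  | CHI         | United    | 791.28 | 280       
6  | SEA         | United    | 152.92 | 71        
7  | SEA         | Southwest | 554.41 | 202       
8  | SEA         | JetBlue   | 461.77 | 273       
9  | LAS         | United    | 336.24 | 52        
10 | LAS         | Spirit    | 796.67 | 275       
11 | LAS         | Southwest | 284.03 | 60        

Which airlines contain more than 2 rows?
SELECT airline, COUNT(*) as cnt
FROM flights
GROUP BY airline
HAVING COUNT(*) > 2

Result:
  Southwest: 3
  United: 3

Note: HAVING filters groups after aggregation, WHERE filters rows before.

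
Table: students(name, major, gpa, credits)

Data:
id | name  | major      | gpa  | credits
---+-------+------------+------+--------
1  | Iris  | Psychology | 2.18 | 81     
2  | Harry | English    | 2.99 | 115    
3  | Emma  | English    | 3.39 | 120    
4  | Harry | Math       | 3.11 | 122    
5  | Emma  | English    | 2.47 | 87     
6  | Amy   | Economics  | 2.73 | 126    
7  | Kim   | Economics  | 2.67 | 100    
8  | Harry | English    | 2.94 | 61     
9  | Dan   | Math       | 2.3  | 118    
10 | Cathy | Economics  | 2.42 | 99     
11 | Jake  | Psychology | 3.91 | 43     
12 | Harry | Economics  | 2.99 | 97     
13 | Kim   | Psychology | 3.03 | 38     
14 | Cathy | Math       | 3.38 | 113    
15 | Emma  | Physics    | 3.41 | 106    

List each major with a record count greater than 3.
SELECT major, COUNT(*) as cnt
FROM students
GROUP BY major
HAVING COUNT(*) > 3

Result:
  Economics: 4
  English: 4

Note: HAVING filters groups after aggregation, WHERE filters rows before.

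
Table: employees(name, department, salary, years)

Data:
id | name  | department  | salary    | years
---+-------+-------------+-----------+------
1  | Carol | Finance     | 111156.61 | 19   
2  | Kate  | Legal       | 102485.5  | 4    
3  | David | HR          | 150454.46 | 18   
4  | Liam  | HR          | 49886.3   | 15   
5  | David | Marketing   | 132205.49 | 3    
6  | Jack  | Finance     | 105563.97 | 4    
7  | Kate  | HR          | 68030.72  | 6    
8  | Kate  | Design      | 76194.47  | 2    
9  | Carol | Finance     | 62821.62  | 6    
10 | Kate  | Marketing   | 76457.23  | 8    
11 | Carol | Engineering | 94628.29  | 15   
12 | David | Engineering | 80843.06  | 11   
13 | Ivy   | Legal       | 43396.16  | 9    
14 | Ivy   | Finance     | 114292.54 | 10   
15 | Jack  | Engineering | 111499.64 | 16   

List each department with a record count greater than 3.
SELECT department, COUNT(*) as cnt
FROM employees
GROUP BY department
HAVING COUNT(*) > 3

Result:
  Finance: 4

Note: HAVING filters groups after aggregation, WHERE filters rows before.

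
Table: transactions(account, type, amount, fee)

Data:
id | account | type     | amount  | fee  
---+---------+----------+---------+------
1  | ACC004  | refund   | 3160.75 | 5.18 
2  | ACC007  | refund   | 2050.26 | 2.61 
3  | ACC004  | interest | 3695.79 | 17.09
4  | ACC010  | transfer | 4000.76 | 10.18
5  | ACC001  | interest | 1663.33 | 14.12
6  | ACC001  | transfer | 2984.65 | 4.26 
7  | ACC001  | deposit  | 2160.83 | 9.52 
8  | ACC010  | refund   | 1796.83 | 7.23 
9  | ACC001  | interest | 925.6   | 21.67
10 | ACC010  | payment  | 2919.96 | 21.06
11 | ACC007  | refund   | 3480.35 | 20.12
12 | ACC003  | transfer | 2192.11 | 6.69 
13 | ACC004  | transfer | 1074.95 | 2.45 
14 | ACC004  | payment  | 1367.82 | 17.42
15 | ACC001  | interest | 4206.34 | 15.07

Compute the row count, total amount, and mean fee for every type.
SELECT type,
       COUNT(*) as cnt,
       SUM(amount) as total_amount,
       AVG(fee) as avg_fee
FROM transactions
GROUP BY type

Result:
  deposit: 1 records, 2160.83 total amount, 9.52 avg fee
  interest: 4 records, 10491.06 total amount, 16.99 avg fee
  payment: 2 records, 4287.78 total amount, 19.24 avg fee
  refund: 4 records, 10488.19 total amount, 8.79 avg fee
  transfer: 4 records, 10252.47 total amount, 5.90 avg fee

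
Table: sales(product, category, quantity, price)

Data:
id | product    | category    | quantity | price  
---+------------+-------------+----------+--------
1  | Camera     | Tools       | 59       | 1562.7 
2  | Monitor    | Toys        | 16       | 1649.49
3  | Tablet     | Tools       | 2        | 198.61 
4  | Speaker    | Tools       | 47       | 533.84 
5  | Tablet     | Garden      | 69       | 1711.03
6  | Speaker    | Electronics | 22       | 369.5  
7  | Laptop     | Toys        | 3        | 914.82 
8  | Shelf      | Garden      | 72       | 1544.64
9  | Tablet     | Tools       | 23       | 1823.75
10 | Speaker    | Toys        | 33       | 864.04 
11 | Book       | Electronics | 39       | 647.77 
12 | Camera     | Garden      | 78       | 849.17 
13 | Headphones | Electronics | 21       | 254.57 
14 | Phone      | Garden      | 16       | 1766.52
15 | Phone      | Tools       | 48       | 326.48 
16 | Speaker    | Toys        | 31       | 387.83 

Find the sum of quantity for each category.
SELECT category, SUM(quantity) as result
FROM sales
GROUP BY category

Result:
  Electronics: 82
  Garden: 235
  Tools: 179
  Toys: 83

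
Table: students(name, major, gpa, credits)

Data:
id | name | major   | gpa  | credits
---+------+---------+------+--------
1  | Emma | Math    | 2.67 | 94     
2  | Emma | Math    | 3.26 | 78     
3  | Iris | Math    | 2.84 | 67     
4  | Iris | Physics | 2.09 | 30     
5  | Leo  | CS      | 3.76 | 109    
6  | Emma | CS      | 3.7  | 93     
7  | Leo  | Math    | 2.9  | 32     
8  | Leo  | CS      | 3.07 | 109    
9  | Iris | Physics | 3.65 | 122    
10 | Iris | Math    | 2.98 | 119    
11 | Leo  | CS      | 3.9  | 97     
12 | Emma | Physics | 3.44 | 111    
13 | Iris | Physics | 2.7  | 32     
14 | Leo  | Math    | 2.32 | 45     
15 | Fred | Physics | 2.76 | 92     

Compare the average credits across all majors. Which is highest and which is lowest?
SELECT major, AVG(credits)
FROM students
GROUP BY major
ORDER BY AVG(credits)

All groups:
  Math: 72.50
  Physics: 77.40
  CS: 102.00

Highest: CS (102.00)
Lowest: Math (72.50)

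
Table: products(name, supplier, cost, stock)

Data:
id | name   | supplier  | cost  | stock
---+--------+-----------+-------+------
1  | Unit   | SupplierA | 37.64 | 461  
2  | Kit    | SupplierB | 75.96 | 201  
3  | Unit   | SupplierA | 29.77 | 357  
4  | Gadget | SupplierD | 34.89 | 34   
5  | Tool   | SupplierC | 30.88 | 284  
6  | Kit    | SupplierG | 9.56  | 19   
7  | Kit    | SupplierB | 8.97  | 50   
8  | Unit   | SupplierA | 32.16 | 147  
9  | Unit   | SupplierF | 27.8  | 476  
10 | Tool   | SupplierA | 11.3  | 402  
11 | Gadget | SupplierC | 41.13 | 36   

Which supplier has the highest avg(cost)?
SELECT supplier, AVG(cost) as val
FROM products
GROUP BY supplier
ORDER BY val DESC
LIMIT 1

Result: SupplierB with avg(cost) = 42.47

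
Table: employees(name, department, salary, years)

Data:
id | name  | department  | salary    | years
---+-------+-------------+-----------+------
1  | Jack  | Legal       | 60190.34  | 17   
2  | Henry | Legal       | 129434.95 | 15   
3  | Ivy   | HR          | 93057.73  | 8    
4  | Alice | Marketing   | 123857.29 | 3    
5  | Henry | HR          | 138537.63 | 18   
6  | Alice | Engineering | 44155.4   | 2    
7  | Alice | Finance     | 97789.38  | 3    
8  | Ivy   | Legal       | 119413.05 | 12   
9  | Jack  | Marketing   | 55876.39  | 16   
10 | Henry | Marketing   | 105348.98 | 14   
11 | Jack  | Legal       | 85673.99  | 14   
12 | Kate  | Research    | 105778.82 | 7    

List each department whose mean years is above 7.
SELECT department, AVG(years)
FROM employees
GROUP BY department
HAVING AVG(years) > 7

Result:
  HR: avg=13.00
  Legal: avg=14.50
  Marketing: avg=11.00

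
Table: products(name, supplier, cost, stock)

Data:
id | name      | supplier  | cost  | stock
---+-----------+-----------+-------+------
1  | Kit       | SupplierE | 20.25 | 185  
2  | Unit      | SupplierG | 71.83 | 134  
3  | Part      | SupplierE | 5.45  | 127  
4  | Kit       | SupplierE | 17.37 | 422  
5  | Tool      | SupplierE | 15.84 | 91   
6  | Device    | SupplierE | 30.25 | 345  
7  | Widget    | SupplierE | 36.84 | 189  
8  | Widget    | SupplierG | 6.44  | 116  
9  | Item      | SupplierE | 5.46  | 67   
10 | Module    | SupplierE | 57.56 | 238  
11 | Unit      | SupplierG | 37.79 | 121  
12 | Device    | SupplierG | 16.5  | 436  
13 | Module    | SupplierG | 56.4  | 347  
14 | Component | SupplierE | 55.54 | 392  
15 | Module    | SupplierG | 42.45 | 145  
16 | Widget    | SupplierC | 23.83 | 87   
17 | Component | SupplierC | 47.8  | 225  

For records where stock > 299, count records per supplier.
SELECT supplier, COUNT(*)
FROM products
WHERE stock > 299
GROUP BY supplier

Note: WHERE filters rows before grouping.

Result:
  SupplierE: 3
  SupplierG: 2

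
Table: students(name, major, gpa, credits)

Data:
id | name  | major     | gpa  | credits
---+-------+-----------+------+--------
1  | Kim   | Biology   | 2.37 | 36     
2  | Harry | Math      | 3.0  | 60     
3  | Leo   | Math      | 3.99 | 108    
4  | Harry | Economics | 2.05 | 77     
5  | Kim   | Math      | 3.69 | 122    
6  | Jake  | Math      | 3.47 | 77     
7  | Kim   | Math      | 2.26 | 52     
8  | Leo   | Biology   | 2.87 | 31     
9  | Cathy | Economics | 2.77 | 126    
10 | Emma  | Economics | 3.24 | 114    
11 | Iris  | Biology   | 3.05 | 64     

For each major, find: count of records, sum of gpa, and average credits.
SELECT major,
       COUNT(*) as cnt,
       SUM(gpa) as total_gpa,
       AVG(credits) as avg_credits
FROM students
GROUP BY major

Result:
  Biology: 3 records, 8.29 total gpa, 43.67 avg credits
  Economics: 3 records, 8.06 total gpa, 105.67 avg credits
  Math: 5 records, 16.41 total gpa, 83.80 avg credits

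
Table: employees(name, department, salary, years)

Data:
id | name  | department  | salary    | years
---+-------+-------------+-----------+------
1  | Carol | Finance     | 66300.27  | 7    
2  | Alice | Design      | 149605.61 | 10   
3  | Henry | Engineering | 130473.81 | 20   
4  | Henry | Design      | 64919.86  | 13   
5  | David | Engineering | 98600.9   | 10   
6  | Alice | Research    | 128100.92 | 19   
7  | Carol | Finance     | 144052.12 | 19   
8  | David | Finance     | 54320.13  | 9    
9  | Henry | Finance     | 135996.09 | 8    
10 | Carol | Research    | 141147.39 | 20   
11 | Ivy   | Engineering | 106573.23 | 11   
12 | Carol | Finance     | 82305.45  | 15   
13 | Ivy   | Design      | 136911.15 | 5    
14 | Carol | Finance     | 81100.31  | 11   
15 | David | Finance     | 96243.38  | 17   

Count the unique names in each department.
SELECT department, COUNT(DISTINCT name)
FROM employees
GROUP BY department

Result:
  Design: 3 distinct
  Engineering: 3 distinct
  Finance: 3 distinct
  Research: 2 distinct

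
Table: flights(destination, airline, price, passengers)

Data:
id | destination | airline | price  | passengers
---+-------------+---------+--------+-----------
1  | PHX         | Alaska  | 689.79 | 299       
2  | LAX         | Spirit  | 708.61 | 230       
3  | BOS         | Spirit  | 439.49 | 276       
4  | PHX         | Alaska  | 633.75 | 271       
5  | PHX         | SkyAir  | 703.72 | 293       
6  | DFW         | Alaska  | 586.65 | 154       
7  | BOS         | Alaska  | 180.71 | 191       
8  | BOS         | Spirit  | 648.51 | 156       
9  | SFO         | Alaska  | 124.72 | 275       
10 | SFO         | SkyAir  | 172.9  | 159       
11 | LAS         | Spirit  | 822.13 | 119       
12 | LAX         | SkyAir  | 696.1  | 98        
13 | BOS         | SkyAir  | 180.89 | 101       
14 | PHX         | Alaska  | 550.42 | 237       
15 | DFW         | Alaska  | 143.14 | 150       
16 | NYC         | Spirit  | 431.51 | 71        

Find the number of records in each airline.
SELECT airline, COUNT(*) as count
FROM flights
GROUP BY airline

Result:
  Alaska: 7
  SkyAir: 4
  Spirit: 5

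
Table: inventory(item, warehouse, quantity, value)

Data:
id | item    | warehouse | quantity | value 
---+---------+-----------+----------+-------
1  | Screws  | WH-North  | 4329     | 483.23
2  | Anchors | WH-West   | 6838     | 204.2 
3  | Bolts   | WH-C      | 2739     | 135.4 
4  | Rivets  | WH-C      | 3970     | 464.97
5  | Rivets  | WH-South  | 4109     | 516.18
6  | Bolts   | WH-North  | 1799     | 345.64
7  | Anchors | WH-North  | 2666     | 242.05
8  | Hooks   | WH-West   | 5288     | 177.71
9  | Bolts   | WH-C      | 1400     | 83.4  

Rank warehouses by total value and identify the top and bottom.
SELECT warehouse, SUM(value)
FROM inventory
GROUP BY warehouse
ORDER BY SUM(value)

All groups:
  WH-West: 381.91
  WH-South: 516.18
  WH-C: 683.77
  WH-North: 1070.92

Highest: WH-North (1070.92)
Lowest: WH-West (381.91)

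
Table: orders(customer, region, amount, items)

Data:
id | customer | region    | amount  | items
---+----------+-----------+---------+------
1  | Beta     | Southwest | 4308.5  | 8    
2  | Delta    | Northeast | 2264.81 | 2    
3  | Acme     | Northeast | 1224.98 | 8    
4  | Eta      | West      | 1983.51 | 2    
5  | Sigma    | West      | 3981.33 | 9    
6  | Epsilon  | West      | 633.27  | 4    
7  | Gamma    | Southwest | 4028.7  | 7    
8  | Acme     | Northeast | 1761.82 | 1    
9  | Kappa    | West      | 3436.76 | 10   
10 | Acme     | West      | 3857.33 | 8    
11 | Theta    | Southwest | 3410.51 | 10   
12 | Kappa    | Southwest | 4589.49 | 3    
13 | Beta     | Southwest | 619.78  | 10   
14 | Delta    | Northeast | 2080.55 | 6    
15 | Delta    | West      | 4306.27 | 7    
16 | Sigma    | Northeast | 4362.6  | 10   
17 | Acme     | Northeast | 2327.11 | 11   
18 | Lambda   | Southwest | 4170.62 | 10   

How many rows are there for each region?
SELECT region, COUNT(*) as count
FROM orders
GROUP BY region

Result:
  Northeast: 6
  Southwest: 6
  West: 6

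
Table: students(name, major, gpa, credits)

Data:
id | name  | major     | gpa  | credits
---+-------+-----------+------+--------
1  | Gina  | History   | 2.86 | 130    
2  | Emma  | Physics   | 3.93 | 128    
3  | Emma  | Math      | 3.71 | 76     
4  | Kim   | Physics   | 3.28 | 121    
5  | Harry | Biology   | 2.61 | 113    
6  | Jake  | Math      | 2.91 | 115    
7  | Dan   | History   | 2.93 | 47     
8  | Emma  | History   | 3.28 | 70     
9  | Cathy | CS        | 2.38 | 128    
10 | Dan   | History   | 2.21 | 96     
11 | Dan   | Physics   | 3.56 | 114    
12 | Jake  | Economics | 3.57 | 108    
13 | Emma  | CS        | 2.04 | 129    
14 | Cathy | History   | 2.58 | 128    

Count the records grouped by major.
SELECT major, COUNT(*) as count
FROM students
GROUP BY major

Result:
  Biology: 1
  CS: 2
  Economics: 1
  History: 5
  Math: 2
  Physics: 3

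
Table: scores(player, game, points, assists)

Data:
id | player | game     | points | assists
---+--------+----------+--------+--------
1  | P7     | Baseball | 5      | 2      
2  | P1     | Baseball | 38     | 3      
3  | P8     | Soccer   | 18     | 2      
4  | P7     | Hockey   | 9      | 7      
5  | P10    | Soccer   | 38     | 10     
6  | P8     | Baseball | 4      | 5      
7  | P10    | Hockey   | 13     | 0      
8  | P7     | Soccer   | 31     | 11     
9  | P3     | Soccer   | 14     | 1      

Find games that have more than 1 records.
SELECT game, COUNT(*) as cnt
FROM scores
GROUP BY game
HAVING COUNT(*) > 1

Result:
  Baseball: 3
  Hockey: 2
  Soccer: 4

Note: HAVING filters groups after aggregation, WHERE filters rows before.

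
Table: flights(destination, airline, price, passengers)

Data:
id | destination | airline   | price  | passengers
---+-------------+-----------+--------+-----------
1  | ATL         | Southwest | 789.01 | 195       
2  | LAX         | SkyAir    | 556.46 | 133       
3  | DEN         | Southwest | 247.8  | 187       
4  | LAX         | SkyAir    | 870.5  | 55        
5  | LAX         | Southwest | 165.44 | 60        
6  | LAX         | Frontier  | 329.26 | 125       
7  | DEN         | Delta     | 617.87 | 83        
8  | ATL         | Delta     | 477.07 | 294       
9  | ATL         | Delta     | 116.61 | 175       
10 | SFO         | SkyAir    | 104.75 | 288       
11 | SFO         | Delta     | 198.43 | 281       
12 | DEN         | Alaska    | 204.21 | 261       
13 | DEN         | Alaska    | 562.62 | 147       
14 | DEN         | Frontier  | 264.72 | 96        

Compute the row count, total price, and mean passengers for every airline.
SELECT airline,
       COUNT(*) as cnt,
       SUM(price) as total_price,
       AVG(passengers) as avg_passengers
FROM flights
GROUP BY airline

Result:
  Alaska: 2 records, 766.83 total price, 204.00 avg passengers
  Delta: 4 records, 1409.98 total price, 208.25 avg passengers
  Frontier: 2 records, 593.98 total price, 110.50 avg passengers
  SkyAir: 3 records, 1531.71 total price, 158.67 avg passengers
  Southwest: 3 records, 1202.25 total price, 147.33 avg passengers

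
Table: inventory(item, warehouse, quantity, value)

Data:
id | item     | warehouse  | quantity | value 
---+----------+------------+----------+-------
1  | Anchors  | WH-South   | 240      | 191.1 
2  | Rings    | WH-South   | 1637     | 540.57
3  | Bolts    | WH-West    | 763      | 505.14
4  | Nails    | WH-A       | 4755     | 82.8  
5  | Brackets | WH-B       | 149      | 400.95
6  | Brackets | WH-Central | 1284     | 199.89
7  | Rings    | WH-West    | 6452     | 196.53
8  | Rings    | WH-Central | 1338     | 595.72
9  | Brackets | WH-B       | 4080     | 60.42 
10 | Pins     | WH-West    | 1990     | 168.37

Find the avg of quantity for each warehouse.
SELECT warehouse, AVG(quantity) as result
FROM inventory
GROUP BY warehouse

Result:
  WH-A: 4755.00
  WH-B: 2114.50
  WH-Central: 1311.00
  WH-South: 938.50
  WH-West: 3068.33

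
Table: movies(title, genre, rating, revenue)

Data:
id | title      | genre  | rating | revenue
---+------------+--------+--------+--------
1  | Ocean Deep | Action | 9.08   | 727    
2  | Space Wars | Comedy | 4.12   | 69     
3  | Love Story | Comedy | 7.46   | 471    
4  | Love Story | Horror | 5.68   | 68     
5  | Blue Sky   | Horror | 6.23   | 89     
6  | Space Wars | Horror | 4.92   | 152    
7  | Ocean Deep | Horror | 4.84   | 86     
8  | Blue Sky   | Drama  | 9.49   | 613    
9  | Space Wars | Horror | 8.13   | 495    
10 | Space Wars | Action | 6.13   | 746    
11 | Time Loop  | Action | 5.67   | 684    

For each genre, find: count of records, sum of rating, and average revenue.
SELECT genre,
       COUNT(*) as cnt,
       SUM(rating) as total_rating,
       AVG(revenue) as avg_revenue
FROM movies
GROUP BY genre

Result:
  Action: 3 records, 20.88 total rating, 719.00 avg revenue
  Comedy: 2 records, 11.58 total rating, 270.00 avg revenue
  Drama: 1 records, 9.49 total rating, 613.00 avg revenue
  Horror: 5 records, 29.80 total rating, 178.00 avg revenue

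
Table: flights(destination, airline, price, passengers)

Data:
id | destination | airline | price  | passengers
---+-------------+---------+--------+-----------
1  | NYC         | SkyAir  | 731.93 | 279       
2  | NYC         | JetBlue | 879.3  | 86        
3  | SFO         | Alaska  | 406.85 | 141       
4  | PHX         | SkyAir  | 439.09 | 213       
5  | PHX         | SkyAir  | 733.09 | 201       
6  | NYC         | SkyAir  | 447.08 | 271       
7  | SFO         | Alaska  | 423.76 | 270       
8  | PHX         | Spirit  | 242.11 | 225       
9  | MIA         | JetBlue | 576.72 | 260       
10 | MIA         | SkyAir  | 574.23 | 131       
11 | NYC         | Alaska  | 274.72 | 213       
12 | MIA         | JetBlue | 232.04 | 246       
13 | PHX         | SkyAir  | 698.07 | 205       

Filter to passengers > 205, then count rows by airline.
SELECT airline, COUNT(*)
FROM flights
WHERE passengers > 205
GROUP BY airline

Note: WHERE filters rows before grouping.

Result:
  Alaska: 2
  JetBlue: 2
  SkyAir: 3
  Spirit: 1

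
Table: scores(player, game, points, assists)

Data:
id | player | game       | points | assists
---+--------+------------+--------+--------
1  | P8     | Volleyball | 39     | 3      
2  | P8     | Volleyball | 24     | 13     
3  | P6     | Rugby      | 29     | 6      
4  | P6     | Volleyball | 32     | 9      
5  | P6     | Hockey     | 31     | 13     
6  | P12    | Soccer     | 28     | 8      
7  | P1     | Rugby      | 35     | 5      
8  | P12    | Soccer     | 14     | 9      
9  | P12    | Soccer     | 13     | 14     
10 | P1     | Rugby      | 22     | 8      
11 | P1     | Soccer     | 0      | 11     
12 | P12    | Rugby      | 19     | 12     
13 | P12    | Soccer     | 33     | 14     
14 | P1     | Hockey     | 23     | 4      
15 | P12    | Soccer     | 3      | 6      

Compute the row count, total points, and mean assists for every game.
SELECT game,
       COUNT(*) as cnt,
       SUM(points) as total_points,
       AVG(assists) as avg_assists
FROM scores
GROUP BY game

Result:
  Hockey: 2 records, 54 total points, 8.50 avg assists
  Rugby: 4 records, 105 total points, 7.75 avg assists
  Soccer: 6 records, 91 total points, 10.33 avg assists
  Volleyball: 3 records, 95 total points, 8.33 avg assists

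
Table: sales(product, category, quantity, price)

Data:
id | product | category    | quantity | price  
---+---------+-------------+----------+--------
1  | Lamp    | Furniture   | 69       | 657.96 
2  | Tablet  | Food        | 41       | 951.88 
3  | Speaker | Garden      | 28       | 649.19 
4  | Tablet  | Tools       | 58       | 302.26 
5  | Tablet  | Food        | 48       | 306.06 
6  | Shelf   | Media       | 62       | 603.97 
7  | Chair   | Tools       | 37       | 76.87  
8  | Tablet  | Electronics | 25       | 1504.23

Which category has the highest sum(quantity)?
SELECT category, SUM(quantity) as val
FROM sales
GROUP BY category
ORDER BY val DESC
LIMIT 1

Result: Tools with sum(quantity) = 95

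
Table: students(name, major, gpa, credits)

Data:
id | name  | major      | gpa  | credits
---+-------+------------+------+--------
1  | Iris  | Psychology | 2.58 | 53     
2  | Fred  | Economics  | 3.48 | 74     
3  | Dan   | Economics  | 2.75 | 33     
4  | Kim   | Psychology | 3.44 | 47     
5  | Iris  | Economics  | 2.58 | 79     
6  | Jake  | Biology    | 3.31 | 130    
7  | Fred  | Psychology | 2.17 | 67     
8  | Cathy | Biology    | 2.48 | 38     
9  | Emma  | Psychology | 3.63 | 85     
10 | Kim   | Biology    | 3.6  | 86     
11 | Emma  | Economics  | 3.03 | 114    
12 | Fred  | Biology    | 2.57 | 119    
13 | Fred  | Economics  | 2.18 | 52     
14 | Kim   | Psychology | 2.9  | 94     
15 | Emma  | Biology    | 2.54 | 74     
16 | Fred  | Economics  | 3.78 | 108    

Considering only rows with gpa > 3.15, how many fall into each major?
SELECT major, COUNT(*)
FROM students
WHERE gpa > 3.15
GROUP BY major

Note: WHERE filters rows before grouping.

Result:
  Biology: 2
  Economics: 2
  Psychology: 2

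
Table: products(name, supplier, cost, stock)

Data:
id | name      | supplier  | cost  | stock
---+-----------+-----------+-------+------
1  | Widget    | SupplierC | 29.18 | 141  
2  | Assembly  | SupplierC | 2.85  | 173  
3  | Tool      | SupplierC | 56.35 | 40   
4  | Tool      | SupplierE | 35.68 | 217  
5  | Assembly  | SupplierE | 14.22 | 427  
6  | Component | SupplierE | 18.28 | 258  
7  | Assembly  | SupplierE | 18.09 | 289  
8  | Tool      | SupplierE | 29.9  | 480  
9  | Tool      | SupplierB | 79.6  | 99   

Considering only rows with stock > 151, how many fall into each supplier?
SELECT supplier, COUNT(*)
FROM products
WHERE stock > 151
GROUP BY supplier

Note: WHERE filters rows before grouping.

Result:
  SupplierC: 1
  SupplierE: 5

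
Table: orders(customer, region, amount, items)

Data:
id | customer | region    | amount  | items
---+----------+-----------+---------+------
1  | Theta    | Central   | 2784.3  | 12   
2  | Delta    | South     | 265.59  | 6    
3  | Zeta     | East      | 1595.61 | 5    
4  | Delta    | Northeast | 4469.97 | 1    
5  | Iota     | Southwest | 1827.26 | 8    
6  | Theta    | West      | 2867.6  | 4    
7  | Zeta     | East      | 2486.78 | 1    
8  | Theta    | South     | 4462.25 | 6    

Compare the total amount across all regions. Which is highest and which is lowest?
SELECT region, SUM(amount)
FROM orders
GROUP BY region
ORDER BY SUM(amount)

All groups:
  Southwest: 1827.26
  Central: 2784.30
  West: 2867.60
  East: 4082.39
  Northeast: 4469.97
  South: 4727.84

Highest: South (4727.84)
Lowest: Southwest (1827.26)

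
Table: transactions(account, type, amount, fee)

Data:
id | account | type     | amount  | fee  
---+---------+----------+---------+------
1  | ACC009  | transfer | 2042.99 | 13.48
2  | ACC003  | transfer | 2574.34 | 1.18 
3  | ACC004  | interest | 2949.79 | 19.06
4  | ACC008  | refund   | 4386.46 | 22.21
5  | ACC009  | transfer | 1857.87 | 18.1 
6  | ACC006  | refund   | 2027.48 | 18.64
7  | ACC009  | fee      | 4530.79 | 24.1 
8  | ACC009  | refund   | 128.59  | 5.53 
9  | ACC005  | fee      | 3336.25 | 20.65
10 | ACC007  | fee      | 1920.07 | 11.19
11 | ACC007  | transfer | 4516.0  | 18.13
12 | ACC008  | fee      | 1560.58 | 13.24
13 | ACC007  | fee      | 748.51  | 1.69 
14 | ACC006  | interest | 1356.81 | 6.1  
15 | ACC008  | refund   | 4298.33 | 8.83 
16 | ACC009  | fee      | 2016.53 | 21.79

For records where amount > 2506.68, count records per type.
SELECT type, COUNT(*)
FROM transactions
WHERE amount > 2506.68
GROUP BY type

Note: WHERE filters rows before grouping.

Result:
  fee: 2
  interest: 1
  refund: 2
  transfer: 2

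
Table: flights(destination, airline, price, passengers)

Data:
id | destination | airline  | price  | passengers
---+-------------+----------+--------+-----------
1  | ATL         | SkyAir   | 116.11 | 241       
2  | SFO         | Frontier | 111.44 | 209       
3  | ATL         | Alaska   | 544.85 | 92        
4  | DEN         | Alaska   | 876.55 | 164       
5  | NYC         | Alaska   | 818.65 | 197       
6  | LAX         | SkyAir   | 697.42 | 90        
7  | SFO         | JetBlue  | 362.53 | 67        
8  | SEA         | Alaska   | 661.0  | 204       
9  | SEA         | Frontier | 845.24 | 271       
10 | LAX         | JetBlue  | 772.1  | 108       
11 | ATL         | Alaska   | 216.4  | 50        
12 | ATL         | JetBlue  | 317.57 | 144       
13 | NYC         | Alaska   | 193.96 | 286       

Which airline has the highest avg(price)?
SELECT airline, AVG(price) as val
FROM flights
GROUP BY airline
ORDER BY val DESC
LIMIT 1

Result: Alaska with avg(price) = 551.90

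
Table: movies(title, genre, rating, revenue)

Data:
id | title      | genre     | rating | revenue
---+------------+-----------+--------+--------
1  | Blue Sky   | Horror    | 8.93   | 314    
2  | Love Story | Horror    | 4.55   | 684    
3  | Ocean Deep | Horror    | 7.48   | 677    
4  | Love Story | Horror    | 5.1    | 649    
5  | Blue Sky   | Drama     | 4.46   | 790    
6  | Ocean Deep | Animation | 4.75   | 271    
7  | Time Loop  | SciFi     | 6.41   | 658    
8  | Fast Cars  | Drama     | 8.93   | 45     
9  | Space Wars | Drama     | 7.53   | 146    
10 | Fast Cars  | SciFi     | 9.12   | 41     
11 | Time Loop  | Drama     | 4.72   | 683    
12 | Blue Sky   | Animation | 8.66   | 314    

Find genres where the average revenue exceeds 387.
SELECT genre, AVG(revenue)
FROM movies
GROUP BY genre
HAVING AVG(revenue) > 387

Result:
  Drama: avg=416.00
  Horror: avg=581.00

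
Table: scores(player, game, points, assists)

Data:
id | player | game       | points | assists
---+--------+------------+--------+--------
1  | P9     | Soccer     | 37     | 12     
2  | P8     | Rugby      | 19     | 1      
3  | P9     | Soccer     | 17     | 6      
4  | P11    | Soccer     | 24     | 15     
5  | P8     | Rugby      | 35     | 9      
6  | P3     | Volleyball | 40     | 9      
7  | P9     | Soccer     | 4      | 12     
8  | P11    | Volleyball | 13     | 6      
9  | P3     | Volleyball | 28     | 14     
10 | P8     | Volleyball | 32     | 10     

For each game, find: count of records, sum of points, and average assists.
SELECT game,
       COUNT(*) as cnt,
       SUM(points) as total_points,
       AVG(assists) as avg_assists
FROM scores
GROUP BY game

Result:
  Rugby: 2 records, 54 total points, 5.00 avg assists
  Soccer: 4 records, 82 total points, 11.25 avg assists
  Volleyball: 4 records, 113 total points, 9.75 avg assists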